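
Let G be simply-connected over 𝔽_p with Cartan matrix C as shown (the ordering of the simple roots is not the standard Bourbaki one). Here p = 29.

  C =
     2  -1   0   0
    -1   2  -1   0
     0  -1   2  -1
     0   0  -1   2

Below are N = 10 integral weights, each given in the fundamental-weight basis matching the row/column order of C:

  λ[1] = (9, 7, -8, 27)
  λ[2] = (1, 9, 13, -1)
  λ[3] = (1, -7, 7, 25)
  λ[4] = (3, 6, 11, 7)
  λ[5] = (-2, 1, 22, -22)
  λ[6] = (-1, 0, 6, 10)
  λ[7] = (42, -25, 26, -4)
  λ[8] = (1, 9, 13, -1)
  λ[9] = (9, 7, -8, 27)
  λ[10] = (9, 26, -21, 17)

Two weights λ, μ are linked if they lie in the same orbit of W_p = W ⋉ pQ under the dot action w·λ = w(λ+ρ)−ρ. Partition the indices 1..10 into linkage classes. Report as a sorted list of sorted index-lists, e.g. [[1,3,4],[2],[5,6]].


Type A_4, rank 4, |W|=120; reorder rows/cols to standard.

W_29-reps of the 10 weights in Ā_29 (same 4-coord order as C):

  1: (0, 1, 7, 11)
  2: (2, 10, 14, 0)
  3: (1, 1, 2, 21)
  4: (2, 7, 12, 6)
  5: (1, 1, 2, 21)
  6: (0, 1, 7, 11)
  7: (2, 10, 14, 0)
  8: (2, 10, 14, 0)
  9: (0, 1, 7, 11)
  10: (2, 7, 12, 6)

Partition of {1..10} into 4 W_29-dot-orbits:

[[1, 6, 9], [2, 7, 8], [3, 5], [4, 10]]


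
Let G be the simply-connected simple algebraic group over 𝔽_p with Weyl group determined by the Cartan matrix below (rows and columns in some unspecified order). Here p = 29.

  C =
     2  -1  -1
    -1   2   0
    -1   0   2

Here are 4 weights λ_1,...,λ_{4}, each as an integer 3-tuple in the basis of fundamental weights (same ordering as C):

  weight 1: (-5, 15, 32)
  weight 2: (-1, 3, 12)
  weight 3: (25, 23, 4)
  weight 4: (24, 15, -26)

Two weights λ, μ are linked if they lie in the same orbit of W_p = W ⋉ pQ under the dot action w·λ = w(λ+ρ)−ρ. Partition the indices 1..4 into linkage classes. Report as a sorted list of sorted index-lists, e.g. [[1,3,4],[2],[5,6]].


Cartan matrix: type A_3 (|W|=24); un-permuting the 3 rows.

W_29-reps of the 4 weights in Ā_29 (same 3-coord order as C):

  1: (0, 4, 13) · 2: (0, 4, 13) · 3: (3, 2, 21) · 4: (0, 4, 13)

Grouping the 4 weights by Ā_29-representative: 2 linkage classes.

[[1, 2, 4], [3]]


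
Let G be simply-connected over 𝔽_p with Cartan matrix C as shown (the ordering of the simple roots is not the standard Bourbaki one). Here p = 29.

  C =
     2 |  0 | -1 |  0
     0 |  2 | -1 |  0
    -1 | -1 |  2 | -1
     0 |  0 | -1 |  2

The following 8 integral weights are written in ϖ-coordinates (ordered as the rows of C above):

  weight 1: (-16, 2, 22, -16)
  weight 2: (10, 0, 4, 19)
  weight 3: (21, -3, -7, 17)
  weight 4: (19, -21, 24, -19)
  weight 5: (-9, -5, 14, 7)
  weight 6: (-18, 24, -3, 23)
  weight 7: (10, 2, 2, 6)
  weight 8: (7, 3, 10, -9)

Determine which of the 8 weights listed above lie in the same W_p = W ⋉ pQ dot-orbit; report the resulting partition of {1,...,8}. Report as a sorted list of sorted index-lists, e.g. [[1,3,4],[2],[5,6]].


D_4 Cartan matrix, 4 simple roots permuted; ρ=(1,1,1,1).

Folding the 8 weights λ_j+ρ into Ā_29 (reps in the given 4-coord order):

  [1] (8, 4, 3, 8)
  [2] (3, 7, 1, 12)
  [3] (11, 3, 3, 7)
  [4] (4, 4, 3, 2)
  [5] (8, 4, 3, 8)
  [6] (1, 5, 1, 4)
  [7] (11, 3, 3, 7)
  [8] (8, 4, 3, 8)

These 8 weights hit 5 W_29-dot-orbits; sizes (3, 1, 2, 1, 1):

[[1, 5, 8], [2], [3, 7], [4], [6]]


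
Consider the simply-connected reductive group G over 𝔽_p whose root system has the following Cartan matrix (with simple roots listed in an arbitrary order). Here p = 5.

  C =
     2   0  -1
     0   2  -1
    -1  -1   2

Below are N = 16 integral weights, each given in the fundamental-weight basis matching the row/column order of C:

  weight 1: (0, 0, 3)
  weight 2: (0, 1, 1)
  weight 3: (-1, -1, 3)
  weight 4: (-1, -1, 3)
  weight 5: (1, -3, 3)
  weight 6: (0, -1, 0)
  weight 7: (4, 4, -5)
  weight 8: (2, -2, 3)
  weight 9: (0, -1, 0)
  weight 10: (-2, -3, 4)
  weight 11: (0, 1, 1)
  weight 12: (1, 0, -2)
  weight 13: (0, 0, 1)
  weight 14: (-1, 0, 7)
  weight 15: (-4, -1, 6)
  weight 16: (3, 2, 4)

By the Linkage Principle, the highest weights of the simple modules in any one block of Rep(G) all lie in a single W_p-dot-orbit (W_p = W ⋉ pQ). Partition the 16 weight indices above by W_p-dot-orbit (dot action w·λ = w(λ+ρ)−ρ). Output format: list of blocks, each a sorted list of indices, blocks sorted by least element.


Cartan matrix: type A_3 (|W|=24); un-permuting the 3 rows.

Folding the 16 weights λ_j+ρ into Ā_5 (reps in the given 3-coord order):

    [1] (0, 0, 4)
    [2] (1, 2, 2)
    [3] (0, 0, 4)
    [4] (0, 0, 4)
    [5] (1, 1, 2)
    [6] (1, 0, 1)
    [7] (0, 0, 4)
    [8] (1, 1, 2)
    [9] (1, 0, 1)
    [10] (1, 2, 2)
    [11] (1, 2, 2)
    [12] (1, 0, 1)
    [13] (1, 1, 2)
    [14] (1, 0, 1)
    [15] (1, 2, 2)
    [16] (1, 2, 2)

Grouping the 16 weights by Ā_5-representative: 4 linkage classes.

[[1, 3, 4, 7], [2, 10, 11, 15, 16], [5, 8, 13], [6, 9, 12, 14]]


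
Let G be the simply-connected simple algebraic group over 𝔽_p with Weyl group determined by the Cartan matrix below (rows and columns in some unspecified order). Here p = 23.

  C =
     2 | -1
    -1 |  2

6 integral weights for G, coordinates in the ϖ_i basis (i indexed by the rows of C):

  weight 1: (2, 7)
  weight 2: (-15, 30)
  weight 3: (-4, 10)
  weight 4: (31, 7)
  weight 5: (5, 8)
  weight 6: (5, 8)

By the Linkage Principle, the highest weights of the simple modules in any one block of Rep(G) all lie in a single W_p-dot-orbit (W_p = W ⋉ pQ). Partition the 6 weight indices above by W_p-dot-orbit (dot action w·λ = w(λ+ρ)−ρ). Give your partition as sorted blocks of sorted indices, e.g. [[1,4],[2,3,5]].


Dynkin diagram of C (from the 2 off-diagonal −1 entries): A_2.

Ā_23 reps of the 6 weights (A_2, coords as presented):

    1: (3, 8)
    2: (6, 9)
    3: (3, 8)
    4: (6, 9)
    5: (6, 9)
    6: (6, 9)

The 6 indices split into 2 linkage classes (same alcove rep ⇔ same W_23-dot-orbit):

[[1, 3], [2, 4, 5, 6]]


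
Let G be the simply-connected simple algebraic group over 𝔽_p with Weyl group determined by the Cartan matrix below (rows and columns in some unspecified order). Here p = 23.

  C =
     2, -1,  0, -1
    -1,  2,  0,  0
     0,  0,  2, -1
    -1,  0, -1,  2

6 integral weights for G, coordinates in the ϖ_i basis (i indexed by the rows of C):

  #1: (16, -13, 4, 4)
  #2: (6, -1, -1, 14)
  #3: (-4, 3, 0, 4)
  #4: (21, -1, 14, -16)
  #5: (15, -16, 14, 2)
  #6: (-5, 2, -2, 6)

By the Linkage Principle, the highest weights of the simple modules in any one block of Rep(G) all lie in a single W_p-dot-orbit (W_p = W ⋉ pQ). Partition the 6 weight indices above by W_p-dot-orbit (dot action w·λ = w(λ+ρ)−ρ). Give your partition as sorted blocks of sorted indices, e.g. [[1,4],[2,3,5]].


A_4 Cartan matrix, 4 simple roots permuted; ρ=(1,1,1,1).

Ā_23 reps of the 6 weights (A_4, coords as presented):

  1: (5, 8, 1, 5);  2: (7, 0, 0, 15);  3: (3, 1, 1, 2);  4: (7, 0, 0, 15);  5: (1, 4, 4, 3);  6: (3, 1, 1, 2)

4 distinct reps among the 6 weights ⇒ 4 W_23-linkage classes:

[[1], [2, 4], [3, 6], [5]]


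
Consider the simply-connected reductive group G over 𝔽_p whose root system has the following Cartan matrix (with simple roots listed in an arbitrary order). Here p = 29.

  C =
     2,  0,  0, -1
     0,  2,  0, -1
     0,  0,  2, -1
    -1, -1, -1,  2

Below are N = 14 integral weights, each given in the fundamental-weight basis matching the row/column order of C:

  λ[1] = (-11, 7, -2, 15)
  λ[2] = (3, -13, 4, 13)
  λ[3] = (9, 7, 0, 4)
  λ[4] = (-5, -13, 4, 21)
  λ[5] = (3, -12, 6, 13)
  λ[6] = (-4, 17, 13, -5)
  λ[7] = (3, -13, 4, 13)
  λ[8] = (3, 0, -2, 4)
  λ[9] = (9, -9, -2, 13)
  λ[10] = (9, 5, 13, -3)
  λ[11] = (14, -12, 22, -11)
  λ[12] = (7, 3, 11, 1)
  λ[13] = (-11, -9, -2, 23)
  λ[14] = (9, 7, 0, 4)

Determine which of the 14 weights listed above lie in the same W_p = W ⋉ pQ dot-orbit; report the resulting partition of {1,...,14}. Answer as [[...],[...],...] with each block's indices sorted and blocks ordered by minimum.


Cartan matrix: type D_4 (|W|=192); un-permuting the 4 rows.

W_29-reps of the 14 weights in Ā_29 (same 4-coord order as C):

  1: (10, 8, 1, 5)
  2: (4, 12, 5, 2)
  3: (10, 8, 1, 5)
  4: (4, 12, 5, 2)
  5: (4, 11, 7, 3)
  6: (4, 11, 7, 3)
  7: (4, 12, 5, 2)
  8: (4, 1, 1, 4)
  9: (10, 8, 1, 5)
  10: (8, 4, 12, 2)
  11: (6, 10, 2, 5)
  12: (8, 4, 12, 2)
  13: (10, 8, 1, 5)
  14: (10, 8, 1, 5)

Grouping the 14 weights by Ā_29-representative: 6 linkage classes.

[[1, 3, 9, 13, 14], [2, 4, 7], [5, 6], [8], [10, 12], [11]]


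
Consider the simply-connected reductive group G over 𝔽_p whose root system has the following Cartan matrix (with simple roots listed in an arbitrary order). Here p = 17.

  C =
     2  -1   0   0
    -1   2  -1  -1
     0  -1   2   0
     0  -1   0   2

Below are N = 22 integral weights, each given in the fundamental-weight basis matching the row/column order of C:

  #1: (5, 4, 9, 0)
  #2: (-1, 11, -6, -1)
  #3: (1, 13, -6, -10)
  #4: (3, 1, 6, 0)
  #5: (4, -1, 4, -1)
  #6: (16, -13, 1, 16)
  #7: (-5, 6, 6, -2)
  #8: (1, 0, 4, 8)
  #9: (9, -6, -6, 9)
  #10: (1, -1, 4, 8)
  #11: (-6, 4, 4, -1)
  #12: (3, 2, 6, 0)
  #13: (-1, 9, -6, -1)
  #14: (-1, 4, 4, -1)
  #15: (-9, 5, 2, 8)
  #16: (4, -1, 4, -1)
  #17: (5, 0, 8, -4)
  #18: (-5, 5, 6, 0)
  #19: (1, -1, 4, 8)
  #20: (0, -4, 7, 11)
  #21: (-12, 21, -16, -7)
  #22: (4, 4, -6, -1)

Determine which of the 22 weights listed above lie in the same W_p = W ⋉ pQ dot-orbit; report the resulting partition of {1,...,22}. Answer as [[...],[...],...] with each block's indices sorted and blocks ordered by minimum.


Root system D_4: the 4×4 matrix C matches after relabeling.

Ā_17 reps of the 22 weights (D_4, coords as presented):

  λ_1+ρ ↦ (1, 1, 5, 4) · λ_2+ρ ↦ (0, 5, 5, 0) · λ_3+ρ ↦ (2, 0, 5, 9) · λ_4+ρ ↦ (4, 2, 7, 1) · λ_5+ρ ↦ (5, 0, 5, 0) · λ_6+ρ ↦ (0, 5, 5, 0) · λ_7+ρ ↦ (4, 2, 7, 1) · λ_8+ρ ↦ (2, 0, 5, 9) · λ_9+ρ ↦ (0, 5, 5, 0) · λ_10+ρ ↦ (2, 0, 5, 9) · λ_11+ρ ↦ (5, 0, 5, 0) · λ_12+ρ ↦ (4, 2, 7, 1) · λ_13+ρ ↦ (0, 5, 5, 0) · λ_14+ρ ↦ (0, 5, 5, 0) · λ_15+ρ ↦ (6, 1, 1, 7) · λ_16+ρ ↦ (5, 0, 5, 0) · λ_17+ρ ↦ (4, 2, 7, 1) · λ_18+ρ ↦ (4, 2, 7, 1) · λ_19+ρ ↦ (2, 0, 5, 9) · λ_20+ρ ↦ (2, 0, 5, 9) · λ_21+ρ ↦ (1, 1, 5, 4) · λ_22+ρ ↦ (5, 0, 5, 0)

Partition of {1..22} into 6 W_17-dot-orbits:

[[1, 21], [2, 6, 9, 13, 14], [3, 8, 10, 19, 20], [4, 7, 12, 17, 18], [5, 11, 16, 22], [15]]


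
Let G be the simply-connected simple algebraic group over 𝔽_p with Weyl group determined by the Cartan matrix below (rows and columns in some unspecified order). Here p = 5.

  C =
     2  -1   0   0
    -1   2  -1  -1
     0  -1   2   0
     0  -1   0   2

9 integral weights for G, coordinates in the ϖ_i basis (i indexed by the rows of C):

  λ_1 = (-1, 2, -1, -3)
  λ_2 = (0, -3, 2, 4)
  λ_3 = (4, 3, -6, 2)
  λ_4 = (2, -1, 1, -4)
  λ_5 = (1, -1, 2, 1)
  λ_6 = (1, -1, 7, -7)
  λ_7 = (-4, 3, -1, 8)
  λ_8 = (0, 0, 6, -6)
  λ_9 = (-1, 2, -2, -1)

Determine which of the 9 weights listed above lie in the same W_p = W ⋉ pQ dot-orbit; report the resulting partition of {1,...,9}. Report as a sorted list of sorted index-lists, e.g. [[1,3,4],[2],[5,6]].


Cartan matrix: type D_4 (|W|=192); un-permuting the 4 rows.

Each λ_j+ρ reduced to Ā_5; 4-tuples below use C's row order:

    λ_1+ρ ↦ (0, 1, 0, 2)
    λ_2+ρ ↦ (0, 1, 0, 2)
    λ_3+ρ ↦ (0, 1, 0, 2)
    λ_4+ρ ↦ (0, 2, 1, 0)
    λ_5+ρ ↦ (0, 2, 1, 0)
    λ_6+ρ ↦ (0, 1, 0, 2)
    λ_7+ρ ↦ (3, 0, 0, 1)
    λ_8+ρ ↦ (0, 1, 0, 2)
    λ_9+ρ ↦ (0, 2, 1, 0)

Grouping the 9 weights by Ā_5-representative: 3 linkage classes.

[[1, 2, 3, 6, 8], [4, 5, 9], [7]]


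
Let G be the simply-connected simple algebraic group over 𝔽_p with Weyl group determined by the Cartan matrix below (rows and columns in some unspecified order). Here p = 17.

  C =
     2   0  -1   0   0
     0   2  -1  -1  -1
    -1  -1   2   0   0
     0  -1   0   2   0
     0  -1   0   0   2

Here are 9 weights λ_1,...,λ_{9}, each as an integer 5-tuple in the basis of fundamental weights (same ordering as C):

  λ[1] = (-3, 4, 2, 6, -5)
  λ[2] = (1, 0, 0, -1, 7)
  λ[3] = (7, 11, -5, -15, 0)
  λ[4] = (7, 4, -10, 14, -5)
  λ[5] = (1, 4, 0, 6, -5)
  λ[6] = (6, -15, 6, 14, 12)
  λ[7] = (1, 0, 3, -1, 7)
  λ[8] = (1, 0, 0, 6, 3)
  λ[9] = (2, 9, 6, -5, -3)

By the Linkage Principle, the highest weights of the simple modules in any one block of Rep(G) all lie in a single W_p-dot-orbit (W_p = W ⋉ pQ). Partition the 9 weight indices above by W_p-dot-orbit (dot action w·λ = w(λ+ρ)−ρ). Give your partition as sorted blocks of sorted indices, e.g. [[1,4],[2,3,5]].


Type D_5, rank 5, |W|=1920; reorder rows/cols to standard.

Each λ_j+ρ reduced to Ā_17; 5-tuples below use C's row order:

  λ_1 → (2, 1, 1, 7, 4)
  λ_2 → (2, 1, 1, 0, 8)
  λ_3 → (2, 1, 1, 7, 4)
  λ_4 → (2, 1, 1, 7, 4)
  λ_5 → (2, 1, 1, 7, 4)
  λ_6 → (4, 2, 0, 1, 1)
  λ_7 → (2, 1, 1, 0, 8)
  λ_8 → (2, 1, 1, 7, 4)
  λ_9 → (4, 2, 0, 1, 1)

3 distinct reps among the 9 weights ⇒ 3 W_17-linkage classes:

[[1, 3, 4, 5, 8], [2, 7], [6, 9]]


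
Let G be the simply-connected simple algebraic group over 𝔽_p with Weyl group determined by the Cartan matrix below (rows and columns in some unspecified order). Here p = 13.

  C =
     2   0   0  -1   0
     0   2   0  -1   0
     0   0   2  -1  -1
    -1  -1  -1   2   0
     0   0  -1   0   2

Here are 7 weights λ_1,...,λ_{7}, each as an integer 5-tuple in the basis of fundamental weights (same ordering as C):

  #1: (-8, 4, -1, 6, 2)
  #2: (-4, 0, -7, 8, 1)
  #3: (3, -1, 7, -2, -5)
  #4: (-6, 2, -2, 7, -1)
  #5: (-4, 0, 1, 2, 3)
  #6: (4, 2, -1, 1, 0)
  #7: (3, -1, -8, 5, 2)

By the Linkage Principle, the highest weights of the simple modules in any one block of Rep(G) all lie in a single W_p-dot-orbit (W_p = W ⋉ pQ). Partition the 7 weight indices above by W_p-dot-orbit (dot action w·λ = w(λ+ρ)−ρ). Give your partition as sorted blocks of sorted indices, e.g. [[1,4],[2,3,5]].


D_5 Cartan matrix, 5 simple roots permuted; ρ=(1,1,1,1,1).

W_13-reps of the 7 weights in Ā_13 (same 5-coord order as C):

  1: (5, 3, 0, 2, 1);  2: (3, 1, 2, 0, 4);  3: (3, 1, 2, 0, 4);  4: (5, 3, 0, 2, 1);  5: (3, 1, 2, 0, 4);  6: (5, 3, 0, 2, 1);  7: (3, 1, 2, 0, 4)

2 distinct reps among the 7 weights ⇒ 2 W_13-linkage classes:

[[1, 4, 6], [2, 3, 5, 7]]


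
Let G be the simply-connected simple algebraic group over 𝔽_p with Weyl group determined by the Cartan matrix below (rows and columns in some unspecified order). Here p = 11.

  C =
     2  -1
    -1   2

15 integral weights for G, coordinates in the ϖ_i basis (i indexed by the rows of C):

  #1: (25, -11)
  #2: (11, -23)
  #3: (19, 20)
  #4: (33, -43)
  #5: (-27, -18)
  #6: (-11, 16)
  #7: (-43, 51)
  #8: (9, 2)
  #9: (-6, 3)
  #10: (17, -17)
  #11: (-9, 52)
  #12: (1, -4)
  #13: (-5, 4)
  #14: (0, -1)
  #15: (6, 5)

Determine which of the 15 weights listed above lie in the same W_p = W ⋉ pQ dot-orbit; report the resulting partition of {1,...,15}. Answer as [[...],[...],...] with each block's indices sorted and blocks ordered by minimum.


Cartan matrix: type A_2 (|W|=6); un-permuting the 2 rows.

Each λ_j+ρ reduced to Ā_11; 2-tuples below use C's row order:

    λ_1 → (4, 1)
    λ_2 → (1, 0)
    λ_3 → (1, 2)
    λ_4 → (8, 1)
    λ_5 → (4, 1)
    λ_6 → (4, 1)
    λ_7 → (1, 2)
    λ_8 → (8, 1)
    λ_9 → (4, 1)
    λ_10 → (5, 4)
    λ_11 → (1, 2)
    λ_12 → (1, 2)
    λ_13 → (4, 1)
    λ_14 → (1, 0)
    λ_15 → (5, 4)

Partition of {1..15} into 5 W_11-dot-orbits:

[[1, 5, 6, 9, 13], [2, 14], [3, 7, 11, 12], [4, 8], [10, 15]]


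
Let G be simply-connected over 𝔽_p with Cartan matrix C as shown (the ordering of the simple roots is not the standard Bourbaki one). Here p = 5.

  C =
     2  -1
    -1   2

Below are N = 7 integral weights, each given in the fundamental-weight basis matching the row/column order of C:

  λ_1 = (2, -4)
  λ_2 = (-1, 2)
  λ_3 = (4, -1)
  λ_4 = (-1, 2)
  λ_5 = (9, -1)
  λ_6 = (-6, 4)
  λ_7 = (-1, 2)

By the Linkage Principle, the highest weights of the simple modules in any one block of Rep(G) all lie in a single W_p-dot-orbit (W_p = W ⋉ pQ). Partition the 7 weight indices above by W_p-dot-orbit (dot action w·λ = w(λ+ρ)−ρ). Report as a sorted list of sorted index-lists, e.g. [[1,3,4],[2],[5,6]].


C ↔ A_2 under row/col permutation; |W(A_2)| = 6.

W_5-reps of the 7 weights in Ā_5 (same 2-coord order as C):

  1: (0, 3) · 2: (0, 3) · 3: (5, 0) · 4: (0, 3) · 5: (0, 5) · 6: (5, 0) · 7: (0, 3)

These 7 weights hit 3 W_5-dot-orbits; sizes (4, 2, 1):

[[1, 2, 4, 7], [3, 6], [5]]


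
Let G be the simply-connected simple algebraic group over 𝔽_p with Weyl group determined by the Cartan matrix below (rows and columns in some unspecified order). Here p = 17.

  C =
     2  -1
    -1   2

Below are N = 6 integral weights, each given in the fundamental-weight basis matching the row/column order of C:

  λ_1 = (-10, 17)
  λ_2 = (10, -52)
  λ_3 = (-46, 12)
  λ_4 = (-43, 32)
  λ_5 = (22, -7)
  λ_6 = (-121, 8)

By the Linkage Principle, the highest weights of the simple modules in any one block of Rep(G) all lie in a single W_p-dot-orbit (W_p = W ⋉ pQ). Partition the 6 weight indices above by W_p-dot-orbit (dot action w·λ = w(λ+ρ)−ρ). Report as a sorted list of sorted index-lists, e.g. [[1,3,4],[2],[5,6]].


Dynkin diagram of C (from the 2 off-diagonal −1 entries): A_2.

Ā_17 reps of the 6 weights (A_2, coords as presented):

  λ_1 → (8, 8)
  λ_2 → (11, 0)
  λ_3 → (4, 11)
  λ_4 → (8, 8)
  λ_5 → (11, 0)
  λ_6 → (8, 8)

Partition of {1..6} into 3 W_17-dot-orbits:

[[1, 4, 6], [2, 5], [3]]


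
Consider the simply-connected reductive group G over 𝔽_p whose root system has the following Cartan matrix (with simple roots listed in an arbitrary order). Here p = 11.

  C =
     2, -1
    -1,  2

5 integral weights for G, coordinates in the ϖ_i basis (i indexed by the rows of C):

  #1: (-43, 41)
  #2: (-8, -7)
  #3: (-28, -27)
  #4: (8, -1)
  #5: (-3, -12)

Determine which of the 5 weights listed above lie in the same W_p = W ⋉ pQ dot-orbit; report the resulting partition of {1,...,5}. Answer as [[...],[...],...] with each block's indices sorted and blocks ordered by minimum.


A_2 Cartan matrix, 2 simple roots permuted; ρ=(1,1).

Each λ_j+ρ reduced to Ā_11; 2-tuples below use C's row order:

  λ_1+ρ ↦ (9, 0);  λ_2+ρ ↦ (4, 5);  λ_3+ρ ↦ (4, 5);  λ_4+ρ ↦ (9, 0);  λ_5+ρ ↦ (9, 0)

2 distinct reps among the 5 weights ⇒ 2 W_11-linkage classes:

[[1, 4, 5], [2, 3]]


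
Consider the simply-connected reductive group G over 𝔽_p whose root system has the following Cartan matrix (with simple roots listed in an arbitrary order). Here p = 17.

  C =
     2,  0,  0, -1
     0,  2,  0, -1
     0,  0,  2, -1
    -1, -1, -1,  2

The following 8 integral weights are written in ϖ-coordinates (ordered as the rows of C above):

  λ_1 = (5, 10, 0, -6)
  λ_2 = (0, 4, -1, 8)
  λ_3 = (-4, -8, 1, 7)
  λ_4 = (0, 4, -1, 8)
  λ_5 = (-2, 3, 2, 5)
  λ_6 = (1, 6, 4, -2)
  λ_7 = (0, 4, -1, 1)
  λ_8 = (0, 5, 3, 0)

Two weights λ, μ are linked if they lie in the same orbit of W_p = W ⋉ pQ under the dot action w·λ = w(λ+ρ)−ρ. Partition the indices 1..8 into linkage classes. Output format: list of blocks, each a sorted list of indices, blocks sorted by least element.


D_4 Cartan matrix, 4 simple roots permuted; ρ=(1,1,1,1).

Folding the 8 weights λ_j+ρ into Ā_17 (reps in the given 4-coord order):

  [1] (1, 6, 4, 1);  [2] (1, 5, 0, 2);  [3] (1, 5, 0, 2);  [4] (1, 5, 0, 2);  [5] (1, 4, 3, 4);  [6] (1, 6, 4, 1);  [7] (1, 5, 0, 2);  [8] (1, 6, 4, 1)

3 distinct reps among the 8 weights ⇒ 3 W_17-linkage classes:

[[1, 6, 8], [2, 3, 4, 7], [5]]


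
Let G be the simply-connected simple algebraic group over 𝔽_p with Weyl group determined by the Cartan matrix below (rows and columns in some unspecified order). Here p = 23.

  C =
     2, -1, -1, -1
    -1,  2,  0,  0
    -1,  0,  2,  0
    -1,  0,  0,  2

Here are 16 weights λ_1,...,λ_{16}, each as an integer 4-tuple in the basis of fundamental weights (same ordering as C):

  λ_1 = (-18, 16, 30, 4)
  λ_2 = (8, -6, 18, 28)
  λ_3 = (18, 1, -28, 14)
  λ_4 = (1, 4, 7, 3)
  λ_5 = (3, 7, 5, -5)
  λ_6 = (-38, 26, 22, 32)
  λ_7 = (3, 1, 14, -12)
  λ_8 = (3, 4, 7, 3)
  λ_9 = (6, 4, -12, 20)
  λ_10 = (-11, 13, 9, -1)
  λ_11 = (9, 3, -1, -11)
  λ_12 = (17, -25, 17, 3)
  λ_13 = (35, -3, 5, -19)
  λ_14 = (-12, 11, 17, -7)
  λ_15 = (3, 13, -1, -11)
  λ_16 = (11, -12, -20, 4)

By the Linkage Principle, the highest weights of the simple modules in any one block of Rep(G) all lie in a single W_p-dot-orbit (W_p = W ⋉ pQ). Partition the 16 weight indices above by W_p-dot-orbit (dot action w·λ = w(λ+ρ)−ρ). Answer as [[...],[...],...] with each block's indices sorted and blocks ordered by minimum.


Cartan matrix: type D_4 (|W|=192); un-permuting the 4 rows.

W_23-reps of the 16 weights in Ā_23 (same 4-coord order as C):

  [1] (0, 8, 6, 4) · [2] (0, 8, 6, 4) · [3] (2, 5, 8, 4) · [4] (2, 5, 8, 4) · [5] (0, 8, 6, 4) · [6] (0, 4, 0, 10) · [7] (2, 5, 8, 4) · [8] (2, 5, 8, 4) · [9] (1, 5, 1, 11) · [10] (0, 4, 0, 10) · [11] (0, 4, 0, 10) · [12] (1, 5, 1, 11) · [13] (1, 5, 1, 11) · [14] (1, 5, 1, 11) · [15] (0, 8, 6, 4) · [16] (1, 5, 1, 11)

Linkage partition of the 16 weights (4 classes, p=23):

[[1, 2, 5, 15], [3, 4, 7, 8], [6, 10, 11], [9, 12, 13, 14, 16]]


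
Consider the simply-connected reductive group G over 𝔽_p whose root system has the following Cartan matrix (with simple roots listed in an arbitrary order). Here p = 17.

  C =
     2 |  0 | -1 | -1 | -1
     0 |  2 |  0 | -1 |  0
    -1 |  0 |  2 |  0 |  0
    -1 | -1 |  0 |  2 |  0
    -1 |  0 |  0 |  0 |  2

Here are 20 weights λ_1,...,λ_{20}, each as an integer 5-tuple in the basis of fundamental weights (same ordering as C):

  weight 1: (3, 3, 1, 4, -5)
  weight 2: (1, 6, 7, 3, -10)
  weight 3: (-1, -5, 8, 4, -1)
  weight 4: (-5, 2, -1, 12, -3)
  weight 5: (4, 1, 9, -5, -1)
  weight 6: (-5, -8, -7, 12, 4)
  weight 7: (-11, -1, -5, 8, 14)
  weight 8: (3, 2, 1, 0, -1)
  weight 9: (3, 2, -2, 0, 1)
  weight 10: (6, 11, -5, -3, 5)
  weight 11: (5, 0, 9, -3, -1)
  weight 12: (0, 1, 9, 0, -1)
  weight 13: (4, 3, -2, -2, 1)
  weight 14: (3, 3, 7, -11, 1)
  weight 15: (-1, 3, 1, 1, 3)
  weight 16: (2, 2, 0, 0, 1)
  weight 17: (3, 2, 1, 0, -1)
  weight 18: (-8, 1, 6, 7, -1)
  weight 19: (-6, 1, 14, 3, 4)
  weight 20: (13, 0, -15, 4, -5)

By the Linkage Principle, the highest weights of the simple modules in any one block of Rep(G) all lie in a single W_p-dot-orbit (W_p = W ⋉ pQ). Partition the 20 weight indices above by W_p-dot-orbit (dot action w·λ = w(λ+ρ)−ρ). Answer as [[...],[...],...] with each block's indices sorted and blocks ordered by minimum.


Root system D_5: the 5×5 matrix C matches after relabeling.

Alcove-folded reps (p=17, 20 weights, presented ϖ-order):

  λ_1+ρ ↦ (0, 4, 2, 2, 4) · λ_2+ρ ↦ (3, 3, 1, 1, 2) · λ_3+ρ ↦ (0, 4, 9, 1, 0) · λ_4+ρ ↦ (4, 3, 2, 1, 0) · λ_5+ρ ↦ (1, 2, 10, 1, 0) · λ_6+ρ ↦ (3, 3, 1, 1, 2) · λ_7+ρ ↦ (0, 4, 9, 1, 0) · λ_8+ρ ↦ (4, 3, 2, 1, 0) · λ_9+ρ ↦ (3, 3, 1, 1, 2) · λ_10+ρ ↦ (4, 3, 2, 1, 0) · λ_11+ρ ↦ (1, 2, 10, 1, 0) · λ_12+ρ ↦ (1, 2, 10, 1, 0) · λ_13+ρ ↦ (3, 3, 1, 1, 2) · λ_14+ρ ↦ (0, 4, 2, 2, 4) · λ_15+ρ ↦ (0, 4, 2, 2, 4) · λ_16+ρ ↦ (3, 3, 1, 1, 2) · λ_17+ρ ↦ (4, 3, 2, 1, 0) · λ_18+ρ ↦ (0, 2, 0, 1, 7) · λ_19+ρ ↦ (1, 2, 10, 1, 0) · λ_20+ρ ↦ (1, 2, 10, 1, 0)

6 distinct reps among the 20 weights ⇒ 6 W_17-linkage classes:

[[1, 14, 15], [2, 6, 9, 13, 16], [3, 7], [4, 8, 10, 17], [5, 11, 12, 19, 20], [18]]


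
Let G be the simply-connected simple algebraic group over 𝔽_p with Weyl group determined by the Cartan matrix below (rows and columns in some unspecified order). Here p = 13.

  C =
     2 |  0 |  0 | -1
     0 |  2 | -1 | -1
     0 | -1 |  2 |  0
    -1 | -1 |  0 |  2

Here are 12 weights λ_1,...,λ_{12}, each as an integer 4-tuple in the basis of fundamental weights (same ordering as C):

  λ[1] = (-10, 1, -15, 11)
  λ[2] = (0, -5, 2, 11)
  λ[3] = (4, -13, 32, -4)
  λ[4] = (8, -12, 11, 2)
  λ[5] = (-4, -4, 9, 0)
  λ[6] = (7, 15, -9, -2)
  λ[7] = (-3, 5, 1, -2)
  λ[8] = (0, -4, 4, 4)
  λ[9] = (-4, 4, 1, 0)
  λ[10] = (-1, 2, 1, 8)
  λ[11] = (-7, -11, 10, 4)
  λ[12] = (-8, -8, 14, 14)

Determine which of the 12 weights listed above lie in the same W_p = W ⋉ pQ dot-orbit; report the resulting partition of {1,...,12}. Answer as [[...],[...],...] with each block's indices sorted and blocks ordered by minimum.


Dynkin diagram of C (from the 6 off-diagonal −1 entries): A_4.

Alcove-folded reps (p=13, 12 weights, presented ϖ-order):

    1: (1, 3, 1, 8)
    2: (1, 3, 1, 8)
    3: (2, 2, 5, 1)
    4: (1, 3, 1, 8)
    5: (2, 2, 5, 1)
    6: (1, 3, 2, 2)
    7: (1, 3, 2, 2)
    8: (1, 3, 2, 2)
    9: (1, 3, 2, 2)
    10: (1, 3, 1, 8)
    11: (5, 1, 0, 5)
    12: (1, 3, 2, 2)

These 12 weights hit 4 W_13-dot-orbits; sizes (4, 2, 5, 1):

[[1, 2, 4, 10], [3, 5], [6, 7, 8, 9, 12], [11]]


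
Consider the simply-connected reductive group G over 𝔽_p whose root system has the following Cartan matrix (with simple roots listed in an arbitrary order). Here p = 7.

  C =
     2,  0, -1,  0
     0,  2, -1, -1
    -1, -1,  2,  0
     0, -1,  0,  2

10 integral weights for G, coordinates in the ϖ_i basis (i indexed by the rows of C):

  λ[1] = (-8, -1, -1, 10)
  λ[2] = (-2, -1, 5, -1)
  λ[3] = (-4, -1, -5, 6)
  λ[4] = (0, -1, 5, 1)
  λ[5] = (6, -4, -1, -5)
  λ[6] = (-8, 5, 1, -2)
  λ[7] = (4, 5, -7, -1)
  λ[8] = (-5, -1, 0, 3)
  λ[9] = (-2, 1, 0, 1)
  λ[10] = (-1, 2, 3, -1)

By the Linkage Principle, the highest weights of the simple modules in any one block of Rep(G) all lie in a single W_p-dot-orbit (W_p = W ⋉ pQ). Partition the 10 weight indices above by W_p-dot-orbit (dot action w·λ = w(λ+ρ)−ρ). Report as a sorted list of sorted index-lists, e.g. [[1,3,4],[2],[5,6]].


Type A_4, rank 4, |W|=120; reorder rows/cols to standard.

λ_j+ρ reflected into Ā_7 (⟨·,θ^∨⟩≤7); 4-tuples as given:

    λ_1 → (0, 3, 4, 0)
    λ_2 → (1, 0, 5, 0)
    λ_3 → (0, 3, 4, 0)
    λ_4 → (1, 0, 5, 0)
    λ_5 → (0, 3, 4, 0)
    λ_6 → (1, 0, 5, 0)
    λ_7 → (1, 0, 5, 0)
    λ_8 → (1, 3, 0, 1)
    λ_9 → (1, 2, 0, 2)
    λ_10 → (0, 3, 4, 0)

These 10 weights hit 4 W_7-dot-orbits; sizes (4, 4, 1, 1):

[[1, 3, 5, 10], [2, 4, 6, 7], [8], [9]]


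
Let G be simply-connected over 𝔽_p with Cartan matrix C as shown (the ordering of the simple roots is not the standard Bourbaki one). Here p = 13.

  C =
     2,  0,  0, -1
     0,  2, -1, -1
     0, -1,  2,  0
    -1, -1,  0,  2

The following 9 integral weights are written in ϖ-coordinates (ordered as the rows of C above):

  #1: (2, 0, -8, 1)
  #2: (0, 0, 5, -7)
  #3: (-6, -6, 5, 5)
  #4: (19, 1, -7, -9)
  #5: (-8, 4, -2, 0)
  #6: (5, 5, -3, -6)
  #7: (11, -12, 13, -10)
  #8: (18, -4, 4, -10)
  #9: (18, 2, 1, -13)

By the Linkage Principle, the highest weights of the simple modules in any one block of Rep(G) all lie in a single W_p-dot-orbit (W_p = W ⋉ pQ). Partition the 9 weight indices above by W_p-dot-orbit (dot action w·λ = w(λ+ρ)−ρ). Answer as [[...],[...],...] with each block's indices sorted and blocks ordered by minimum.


Type A_4, rank 4, |W|=120; reorder rows/cols to standard.

W_13-reps of the 9 weights in Ā_13 (same 4-coord order as C):

  λ_1+ρ ↦ (1, 2, 1, 3);  λ_2+ρ ↦ (1, 1, 1, 4);  λ_3+ρ ↦ (1, 1, 1, 4);  λ_4+ρ ↦ (1, 1, 1, 4);  λ_5+ρ ↦ (1, 1, 1, 4);  λ_6+ρ ↦ (1, 1, 1, 4);  λ_7+ρ ↦ (1, 2, 1, 3);  λ_8+ρ ↦ (1, 2, 1, 3);  λ_9+ρ ↦ (1, 2, 1, 3)

The 9 indices split into 2 linkage classes (same alcove rep ⇔ same W_13-dot-orbit):

[[1, 7, 8, 9], [2, 3, 4, 5, 6]]


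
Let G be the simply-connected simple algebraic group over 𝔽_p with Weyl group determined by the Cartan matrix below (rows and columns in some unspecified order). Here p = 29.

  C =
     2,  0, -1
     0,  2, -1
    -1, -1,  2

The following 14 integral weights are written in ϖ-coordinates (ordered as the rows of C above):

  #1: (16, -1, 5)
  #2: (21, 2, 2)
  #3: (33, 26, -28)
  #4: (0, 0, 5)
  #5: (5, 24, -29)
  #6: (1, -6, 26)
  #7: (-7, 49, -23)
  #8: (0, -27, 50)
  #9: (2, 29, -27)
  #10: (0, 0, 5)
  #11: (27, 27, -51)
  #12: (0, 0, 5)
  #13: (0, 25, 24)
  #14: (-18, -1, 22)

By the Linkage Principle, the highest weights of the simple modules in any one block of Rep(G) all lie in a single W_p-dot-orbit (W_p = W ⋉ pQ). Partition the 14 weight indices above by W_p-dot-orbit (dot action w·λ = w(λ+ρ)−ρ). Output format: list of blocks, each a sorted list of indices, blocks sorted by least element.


Dynkin diagram of C (from the 4 off-diagonal −1 entries): A_3.

W_29-reps of the 14 weights in Ā_29 (same 3-coord order as C):

  [1] (17, 0, 6);  [2] (22, 3, 3);  [3] (2, 5, 22);  [4] (1, 1, 6);  [5] (22, 3, 3);  [6] (2, 5, 22);  [7] (1, 1, 6);  [8] (22, 3, 3);  [9] (22, 3, 3);  [10] (1, 1, 6);  [11] (1, 1, 6);  [12] (1, 1, 6);  [13] (22, 3, 3);  [14] (17, 0, 6)

4 distinct reps among the 14 weights ⇒ 4 W_29-linkage classes:

[[1, 14], [2, 5, 8, 9, 13], [3, 6], [4, 7, 10, 11, 12]]


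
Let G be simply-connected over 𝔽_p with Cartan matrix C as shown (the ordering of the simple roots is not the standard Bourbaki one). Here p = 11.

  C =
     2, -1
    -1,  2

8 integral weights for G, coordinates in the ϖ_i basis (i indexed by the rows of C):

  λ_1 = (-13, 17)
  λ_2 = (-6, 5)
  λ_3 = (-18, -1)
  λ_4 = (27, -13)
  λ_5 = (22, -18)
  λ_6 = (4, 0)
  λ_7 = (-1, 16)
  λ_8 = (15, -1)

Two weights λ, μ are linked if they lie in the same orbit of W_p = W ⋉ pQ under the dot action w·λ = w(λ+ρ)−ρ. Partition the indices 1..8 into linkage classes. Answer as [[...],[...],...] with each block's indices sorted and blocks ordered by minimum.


C ↔ A_2 under row/col permutation; |W(A_2)| = 6.

Alcove-folded reps (p=11, 8 weights, presented ϖ-order):

  λ_1 → (4, 1)
  λ_2 → (5, 1)
  λ_3 → (6, 5)
  λ_4 → (5, 1)
  λ_5 → (5, 1)
  λ_6 → (5, 1)
  λ_7 → (6, 5)
  λ_8 → (6, 5)

These 8 weights hit 3 W_11-dot-orbits; sizes (1, 4, 3):

[[1], [2, 4, 5, 6], [3, 7, 8]]


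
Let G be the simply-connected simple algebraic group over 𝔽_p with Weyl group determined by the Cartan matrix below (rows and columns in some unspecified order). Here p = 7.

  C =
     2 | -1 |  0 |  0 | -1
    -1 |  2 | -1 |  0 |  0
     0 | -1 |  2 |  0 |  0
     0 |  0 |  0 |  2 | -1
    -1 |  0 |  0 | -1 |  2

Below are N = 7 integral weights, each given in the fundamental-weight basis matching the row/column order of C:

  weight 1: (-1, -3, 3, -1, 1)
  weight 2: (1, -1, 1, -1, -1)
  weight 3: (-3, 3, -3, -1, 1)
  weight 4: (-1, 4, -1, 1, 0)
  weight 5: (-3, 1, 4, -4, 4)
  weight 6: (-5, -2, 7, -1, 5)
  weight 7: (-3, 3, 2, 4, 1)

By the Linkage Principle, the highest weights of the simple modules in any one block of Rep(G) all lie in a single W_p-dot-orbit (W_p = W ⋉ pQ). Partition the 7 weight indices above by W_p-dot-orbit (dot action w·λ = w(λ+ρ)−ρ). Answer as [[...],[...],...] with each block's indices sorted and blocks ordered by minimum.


Root system A_5: the 5×5 matrix C matches after relabeling.

Ā_7 reps of the 7 weights (A_5, coords as presented):

  [1] (2, 0, 2, 0, 0)
  [2] (2, 0, 2, 0, 0)
  [3] (2, 0, 2, 0, 0)
  [4] (0, 4, 1, 1, 1)
  [5] (2, 0, 2, 0, 0)
  [6] (0, 4, 1, 1, 1)
  [7] (2, 0, 2, 0, 0)

The 7 indices split into 2 linkage classes (same alcove rep ⇔ same W_7-dot-orbit):

[[1, 2, 3, 5, 7], [4, 6]]


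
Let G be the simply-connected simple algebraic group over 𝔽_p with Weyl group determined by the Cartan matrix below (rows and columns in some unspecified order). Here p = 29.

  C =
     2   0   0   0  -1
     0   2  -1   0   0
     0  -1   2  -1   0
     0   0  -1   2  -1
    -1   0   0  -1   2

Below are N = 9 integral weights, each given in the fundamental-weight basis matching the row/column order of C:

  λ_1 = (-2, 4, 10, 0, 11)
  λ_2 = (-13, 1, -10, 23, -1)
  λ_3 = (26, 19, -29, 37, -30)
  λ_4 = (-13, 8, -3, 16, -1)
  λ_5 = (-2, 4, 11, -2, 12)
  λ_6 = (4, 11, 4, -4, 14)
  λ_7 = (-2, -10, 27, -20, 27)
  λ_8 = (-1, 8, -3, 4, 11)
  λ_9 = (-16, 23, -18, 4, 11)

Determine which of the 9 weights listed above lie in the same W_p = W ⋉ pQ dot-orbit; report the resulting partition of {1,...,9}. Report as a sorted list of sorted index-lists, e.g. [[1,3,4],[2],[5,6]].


A_5 Cartan matrix, 5 simple roots permuted; ρ=(1,1,1,1,1).

λ_j+ρ reflected into Ā_29 (⟨·,θ^∨⟩≤29); 5-tuples as given:

  λ_1 → (1, 5, 11, 1, 11);  λ_2 → (0, 7, 2, 3, 12);  λ_3 → (7, 1, 0, 19, 1);  λ_4 → (0, 7, 2, 3, 12);  λ_5 → (1, 5, 11, 1, 11);  λ_6 → (0, 7, 2, 3, 12);  λ_7 → (7, 1, 0, 19, 1);  λ_8 → (0, 7, 2, 3, 12);  λ_9 → (0, 7, 2, 3, 12)

These 9 weights hit 3 W_29-dot-orbits; sizes (2, 5, 2):

[[1, 5], [2, 4, 6, 8, 9], [3, 7]]


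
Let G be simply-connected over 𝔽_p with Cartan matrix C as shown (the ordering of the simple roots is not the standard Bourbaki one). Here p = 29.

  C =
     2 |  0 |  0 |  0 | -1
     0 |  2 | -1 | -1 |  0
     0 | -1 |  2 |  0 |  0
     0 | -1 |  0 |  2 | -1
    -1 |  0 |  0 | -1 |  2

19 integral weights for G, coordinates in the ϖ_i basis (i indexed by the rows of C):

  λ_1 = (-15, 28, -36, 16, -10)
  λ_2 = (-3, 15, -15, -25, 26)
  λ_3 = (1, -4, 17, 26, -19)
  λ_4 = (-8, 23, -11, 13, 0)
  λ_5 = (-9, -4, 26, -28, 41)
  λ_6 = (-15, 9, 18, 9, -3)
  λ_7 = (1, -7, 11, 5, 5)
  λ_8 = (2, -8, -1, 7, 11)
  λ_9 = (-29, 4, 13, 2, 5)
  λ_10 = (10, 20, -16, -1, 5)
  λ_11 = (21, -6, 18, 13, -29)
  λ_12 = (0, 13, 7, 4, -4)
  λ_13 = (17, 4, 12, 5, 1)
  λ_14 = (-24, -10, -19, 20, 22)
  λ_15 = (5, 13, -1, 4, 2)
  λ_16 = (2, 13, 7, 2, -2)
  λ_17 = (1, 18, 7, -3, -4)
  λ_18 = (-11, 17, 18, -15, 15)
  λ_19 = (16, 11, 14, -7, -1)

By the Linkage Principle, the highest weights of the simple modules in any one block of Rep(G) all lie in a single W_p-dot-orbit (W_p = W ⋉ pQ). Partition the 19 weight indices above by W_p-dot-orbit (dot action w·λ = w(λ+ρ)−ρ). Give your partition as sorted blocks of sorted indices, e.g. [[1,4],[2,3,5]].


Type A_5, rank 5, |W|=720; reorder rows/cols to standard.

Alcove-folded reps (p=29, 19 weights, presented ϖ-order):

  1: (2, 6, 6, 0, 6);  2: (2, 14, 8, 2, 1);  3: (3, 3, 2, 6, 2);  4: (6, 14, 0, 5, 3);  5: (2, 14, 8, 2, 1);  6: (8, 4, 9, 6, 0);  7: (2, 6, 6, 0, 6);  8: (3, 0, 7, 1, 12);  9: (6, 14, 0, 5, 3);  10: (2, 6, 6, 0, 6);  11: (6, 14, 0, 5, 3);  12: (2, 14, 8, 2, 1);  13: (3, 3, 2, 6, 2);  14: (2, 6, 6, 0, 6);  15: (6, 14, 0, 5, 3);  16: (2, 14, 8, 2, 1);  17: (2, 14, 8, 2, 1);  18: (8, 4, 9, 6, 0);  19: (2, 6, 6, 0, 6)

6 distinct reps among the 19 weights ⇒ 6 W_29-linkage classes:

[[1, 7, 10, 14, 19], [2, 5, 12, 16, 17], [3, 13], [4, 9, 11, 15], [6, 18], [8]]


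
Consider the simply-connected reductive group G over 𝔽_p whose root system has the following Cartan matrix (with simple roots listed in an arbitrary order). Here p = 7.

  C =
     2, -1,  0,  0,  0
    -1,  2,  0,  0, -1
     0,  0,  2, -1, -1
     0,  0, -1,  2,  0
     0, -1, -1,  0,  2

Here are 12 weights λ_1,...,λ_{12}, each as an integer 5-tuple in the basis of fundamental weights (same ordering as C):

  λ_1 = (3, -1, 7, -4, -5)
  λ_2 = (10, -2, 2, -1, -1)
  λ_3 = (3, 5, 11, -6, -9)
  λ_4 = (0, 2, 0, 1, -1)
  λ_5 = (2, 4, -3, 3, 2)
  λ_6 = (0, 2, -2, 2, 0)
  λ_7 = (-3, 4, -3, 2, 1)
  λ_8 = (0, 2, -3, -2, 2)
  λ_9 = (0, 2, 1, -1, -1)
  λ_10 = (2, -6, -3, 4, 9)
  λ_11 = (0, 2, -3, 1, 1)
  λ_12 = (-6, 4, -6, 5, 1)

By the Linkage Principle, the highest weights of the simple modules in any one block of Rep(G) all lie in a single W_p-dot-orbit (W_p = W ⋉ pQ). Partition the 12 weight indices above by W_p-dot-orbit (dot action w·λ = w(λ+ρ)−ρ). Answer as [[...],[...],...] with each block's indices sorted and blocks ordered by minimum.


Cartan matrix: type A_5 (|W|=720); un-permuting the 5 rows.

W_7-reps of the 12 weights in Ā_7 (same 5-coord order as C):

  λ_1 → (1, 3, 1, 2, 0)
  λ_2 → (1, 3, 1, 2, 0)
  λ_3 → (1, 3, 2, 0, 0)
  λ_4 → (1, 3, 1, 2, 0)
  λ_5 → (2, 1, 1, 1, 1)
  λ_6 → (1, 3, 1, 2, 0)
  λ_7 → (1, 3, 2, 0, 0)
  λ_8 → (1, 3, 1, 2, 0)
  λ_9 → (1, 3, 2, 0, 0)
  λ_10 → (2, 1, 1, 1, 1)
  λ_11 → (1, 3, 2, 0, 0)
  λ_12 → (1, 3, 2, 0, 0)

Partition of {1..12} into 3 W_7-dot-orbits:

[[1, 2, 4, 6, 8], [3, 7, 9, 11, 12], [5, 10]]


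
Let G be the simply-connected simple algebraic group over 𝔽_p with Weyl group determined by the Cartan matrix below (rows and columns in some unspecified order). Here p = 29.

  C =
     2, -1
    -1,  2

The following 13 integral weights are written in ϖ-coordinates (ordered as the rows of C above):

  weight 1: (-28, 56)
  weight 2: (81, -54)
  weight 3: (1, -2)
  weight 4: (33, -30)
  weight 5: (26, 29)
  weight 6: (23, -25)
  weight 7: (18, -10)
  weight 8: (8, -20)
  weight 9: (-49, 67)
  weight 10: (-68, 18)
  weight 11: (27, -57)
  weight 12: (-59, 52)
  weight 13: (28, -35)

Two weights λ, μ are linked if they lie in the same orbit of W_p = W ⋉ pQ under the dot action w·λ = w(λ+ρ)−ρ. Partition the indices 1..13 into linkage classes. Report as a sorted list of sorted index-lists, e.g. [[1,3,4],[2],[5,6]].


Root system A_2: the 2×2 matrix C matches after relabeling.

Ā_29 reps of the 13 weights (A_2, coords as presented):

  λ_1+ρ ↦ (1, 1)
  λ_2+ρ ↦ (0, 24)
  λ_3+ρ ↦ (1, 1)
  λ_4+ρ ↦ (0, 24)
  λ_5+ρ ↦ (1, 1)
  λ_6+ρ ↦ (0, 24)
  λ_7+ρ ↦ (10, 9)
  λ_8+ρ ↦ (10, 9)
  λ_9+ρ ↦ (10, 9)
  λ_10+ρ ↦ (10, 9)
  λ_11+ρ ↦ (1, 1)
  λ_12+ρ ↦ (0, 24)
  λ_13+ρ ↦ (0, 24)

Linkage partition of the 13 weights (3 classes, p=29):

[[1, 3, 5, 11], [2, 4, 6, 12, 13], [7, 8, 9, 10]]


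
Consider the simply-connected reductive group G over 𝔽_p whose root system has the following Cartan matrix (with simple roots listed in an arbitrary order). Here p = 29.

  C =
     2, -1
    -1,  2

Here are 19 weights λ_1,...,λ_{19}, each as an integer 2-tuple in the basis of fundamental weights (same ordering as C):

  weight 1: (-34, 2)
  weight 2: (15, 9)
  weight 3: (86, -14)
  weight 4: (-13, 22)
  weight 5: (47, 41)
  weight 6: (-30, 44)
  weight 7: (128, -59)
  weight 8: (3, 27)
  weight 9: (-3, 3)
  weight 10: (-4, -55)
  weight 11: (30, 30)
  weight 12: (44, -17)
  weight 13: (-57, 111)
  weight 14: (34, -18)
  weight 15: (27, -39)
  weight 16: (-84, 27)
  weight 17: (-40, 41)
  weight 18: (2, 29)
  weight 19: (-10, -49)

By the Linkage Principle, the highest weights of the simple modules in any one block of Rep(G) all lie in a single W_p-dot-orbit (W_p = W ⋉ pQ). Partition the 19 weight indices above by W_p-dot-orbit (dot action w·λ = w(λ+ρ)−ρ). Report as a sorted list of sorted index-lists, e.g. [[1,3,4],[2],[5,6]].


A_2 Cartan matrix, 2 simple roots permuted; ρ=(1,1).

Each λ_j+ρ reduced to Ā_29; 2-tuples below use C's row order:

  1: (1, 25)
  2: (16, 10)
  3: (13, 0)
  4: (12, 11)
  5: (16, 10)
  6: (13, 0)
  7: (13, 0)
  8: (1, 25)
  9: (2, 2)
  10: (1, 25)
  11: (2, 2)
  12: (13, 0)
  13: (2, 2)
  14: (12, 11)
  15: (1, 19)
  16: (1, 25)
  17: (16, 10)
  18: (1, 25)
  19: (1, 19)

Grouping the 19 weights by Ā_29-representative: 6 linkage classes.

[[1, 8, 10, 16, 18], [2, 5, 17], [3, 6, 7, 12], [4, 14], [9, 11, 13], [15, 19]]


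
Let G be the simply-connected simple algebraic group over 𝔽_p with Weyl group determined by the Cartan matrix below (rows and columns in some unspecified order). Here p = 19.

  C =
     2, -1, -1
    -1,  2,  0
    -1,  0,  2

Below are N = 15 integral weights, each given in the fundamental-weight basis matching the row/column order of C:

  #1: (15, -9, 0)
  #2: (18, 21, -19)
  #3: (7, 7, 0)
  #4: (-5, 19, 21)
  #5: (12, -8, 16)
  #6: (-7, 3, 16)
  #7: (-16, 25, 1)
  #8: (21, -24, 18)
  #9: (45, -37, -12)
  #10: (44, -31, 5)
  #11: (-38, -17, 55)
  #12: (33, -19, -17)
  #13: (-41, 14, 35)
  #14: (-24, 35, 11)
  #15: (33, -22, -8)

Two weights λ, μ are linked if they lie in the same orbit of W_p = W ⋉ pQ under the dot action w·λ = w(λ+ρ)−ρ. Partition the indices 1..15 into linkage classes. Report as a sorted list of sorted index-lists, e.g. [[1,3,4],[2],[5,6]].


C ↔ A_3 under row/col permutation; |W(A_3)| = 24.

Folding the 15 weights λ_j+ρ into Ā_19 (reps in the given 3-coord order):

  λ_1+ρ ↦ (8, 8, 1)
  λ_2+ρ ↦ (0, 3, 1)
  λ_3+ρ ↦ (8, 8, 1)
  λ_4+ρ ↦ (0, 3, 1)
  λ_5+ρ ↦ (2, 4, 6)
  λ_6+ρ ↦ (4, 2, 11)
  λ_7+ρ ↦ (2, 4, 6)
  λ_8+ρ ↦ (0, 3, 1)
  λ_9+ρ ↦ (8, 8, 1)
  λ_10+ρ ↦ (2, 4, 6)
  λ_11+ρ ↦ (0, 3, 1)
  λ_12+ρ ↦ (0, 3, 1)
  λ_13+ρ ↦ (4, 2, 11)
  λ_14+ρ ↦ (2, 4, 6)
  λ_15+ρ ↦ (2, 4, 6)

Linkage partition of the 15 weights (4 classes, p=19):

[[1, 3, 9], [2, 4, 8, 11, 12], [5, 7, 10, 14, 15], [6, 13]]
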